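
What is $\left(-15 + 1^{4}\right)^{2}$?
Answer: $196$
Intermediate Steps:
$\left(-15 + 1^{4}\right)^{2} = \left(-15 + 1\right)^{2} = \left(-14\right)^{2} = 196$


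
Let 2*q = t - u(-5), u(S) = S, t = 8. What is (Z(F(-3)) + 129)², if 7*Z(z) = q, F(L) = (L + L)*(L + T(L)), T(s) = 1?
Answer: 3308761/196 ≈ 16881.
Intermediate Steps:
F(L) = 2*L*(1 + L) (F(L) = (L + L)*(L + 1) = (2*L)*(1 + L) = 2*L*(1 + L))
q = 13/2 (q = (8 - 1*(-5))/2 = (8 + 5)/2 = (½)*13 = 13/2 ≈ 6.5000)
Z(z) = 13/14 (Z(z) = (⅐)*(13/2) = 13/14)
(Z(F(-3)) + 129)² = (13/14 + 129)² = (1819/14)² = 3308761/196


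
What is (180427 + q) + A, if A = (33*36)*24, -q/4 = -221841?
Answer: 1096303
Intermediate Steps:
q = 887364 (q = -4*(-221841) = 887364)
A = 28512 (A = 1188*24 = 28512)
(180427 + q) + A = (180427 + 887364) + 28512 = 1067791 + 28512 = 1096303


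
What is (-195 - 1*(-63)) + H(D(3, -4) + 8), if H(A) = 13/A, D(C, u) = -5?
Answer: -383/3 ≈ -127.67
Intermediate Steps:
(-195 - 1*(-63)) + H(D(3, -4) + 8) = (-195 - 1*(-63)) + 13/(-5 + 8) = (-195 + 63) + 13/3 = -132 + 13*(⅓) = -132 + 13/3 = -383/3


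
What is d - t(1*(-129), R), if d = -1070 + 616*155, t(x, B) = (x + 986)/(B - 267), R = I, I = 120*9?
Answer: 76754473/813 ≈ 94409.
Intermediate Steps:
I = 1080
R = 1080
t(x, B) = (986 + x)/(-267 + B)
d = 94410 (d = -1070 + 95480 = 94410)
d - t(1*(-129), R) = 94410 - (986 + 1*(-129))/(-267 + 1080) = 94410 - (986 - 129)/813 = 94410 - 857/813 = 76754473/813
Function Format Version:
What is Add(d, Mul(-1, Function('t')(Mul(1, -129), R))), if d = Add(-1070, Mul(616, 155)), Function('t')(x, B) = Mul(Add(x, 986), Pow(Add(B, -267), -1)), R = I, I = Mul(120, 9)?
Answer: Rational(76754473, 813) ≈ 94409.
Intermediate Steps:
I = 1080
R = 1080
Function('t')(x, B) = Mul(Pow(Add(-267, B), -1), Add(986, x)) (Function('t')(x, B) = Mul(Add(986, x), Pow(Add(-267, B), -1)) = Mul(Pow(Add(-267, B), -1), Add(986, x)))
d = 94410 (d = Add(-1070, 95480) = 94410)
Add(d, Mul(-1, Function('t')(Mul(1, -129), R))) = Add(94410, Mul(-1, Mul(Pow(Add(-267, 1080), -1), Add(986, Mul(1, -129))))) = Add(94410, Mul(-1, Mul(Pow(813, -1), Add(986, -129)))) = Add(94410, Mul(-1, Mul(Rational(1, 813), 857))) = Add(94410, Mul(-1, Rational(857, 813))) = Add(94410, Rational(-857, 813)) = Rational(76754473, 813)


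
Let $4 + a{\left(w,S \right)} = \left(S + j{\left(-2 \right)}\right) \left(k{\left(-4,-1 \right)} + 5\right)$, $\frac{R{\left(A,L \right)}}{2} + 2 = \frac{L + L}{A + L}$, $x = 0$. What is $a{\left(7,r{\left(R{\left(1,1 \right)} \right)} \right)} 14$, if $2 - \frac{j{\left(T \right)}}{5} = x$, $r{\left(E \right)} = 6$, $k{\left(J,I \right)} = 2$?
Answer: $1512$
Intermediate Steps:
$R{\left(A,L \right)} = -4 + \frac{4 L}{A + L}$ ($R{\left(A,L \right)} = -4 + 2 \frac{L + L}{A + L} = -4 + 2 \frac{2 L}{A + L} = -4 + \frac{4 L}{A + L}$)
$j{\left(T \right)} = 10$ ($j{\left(T \right)} = 10 - 0 = 10 + 0 = 10$)
$a{\left(w,S \right)} = 66 + 7 S$ ($a{\left(w,S \right)} = -4 + \left(S + 10\right) \left(2 + 5\right) = -4 + \left(10 + S\right) 7 = -4 + \left(70 + 7 S\right) = 66 + 7 S$)
$a{\left(7,r{\left(R{\left(1,1 \right)} \right)} \right)} 14 = \left(66 + 7 \cdot 6\right) 14 = \left(66 + 42\right) 14 = 108 \cdot 14 = 1512$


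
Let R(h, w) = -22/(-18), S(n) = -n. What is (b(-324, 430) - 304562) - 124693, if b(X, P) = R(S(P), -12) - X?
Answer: -3860368/9 ≈ -4.2893e+5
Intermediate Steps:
R(h, w) = 11/9 (R(h, w) = -22*(-1/18) = 11/9)
b(X, P) = 11/9 - X
(b(-324, 430) - 304562) - 124693 = ((11/9 - 1*(-324)) - 304562) - 124693 = ((11/9 + 324) - 304562) - 124693 = (2927/9 - 304562) - 124693 = -2738131/9 - 124693 = -3860368/9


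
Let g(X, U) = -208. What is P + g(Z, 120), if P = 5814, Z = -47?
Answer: 5606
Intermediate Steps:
P + g(Z, 120) = 5814 - 208 = 5606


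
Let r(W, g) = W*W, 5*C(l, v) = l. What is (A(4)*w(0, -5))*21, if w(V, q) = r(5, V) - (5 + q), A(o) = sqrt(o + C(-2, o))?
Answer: 315*sqrt(10) ≈ 996.12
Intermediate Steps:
C(l, v) = l/5
r(W, g) = W**2
A(o) = sqrt(-2/5 + o) (A(o) = sqrt(o + (1/5)*(-2)) = sqrt(o - 2/5) = sqrt(-2/5 + o))
w(V, q) = 20 - q (w(V, q) = 5**2 - (5 + q) = 25 + (-5 - q) = 20 - q)
(A(4)*w(0, -5))*21 = ((sqrt(-10 + 25*4)/5)*(20 - 1*(-5)))*21 = ((sqrt(-10 + 100)/5)*(20 + 5))*21 = ((sqrt(90)/5)*25)*21 = (((3*sqrt(10))/5)*25)*21 = ((3*sqrt(10)/5)*25)*21 = (15*sqrt(10))*21 = 315*sqrt(10)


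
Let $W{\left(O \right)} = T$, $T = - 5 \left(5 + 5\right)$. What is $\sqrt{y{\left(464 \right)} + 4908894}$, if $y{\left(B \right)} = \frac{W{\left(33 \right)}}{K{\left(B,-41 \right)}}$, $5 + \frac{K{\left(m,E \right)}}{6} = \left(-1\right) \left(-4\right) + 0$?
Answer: $\frac{\sqrt{44180121}}{3} \approx 2215.6$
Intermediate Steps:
$K{\left(m,E \right)} = -6$ ($K{\left(m,E \right)} = -30 + 6 \left(\left(-1\right) \left(-4\right) + 0\right) = -30 + 6 \left(4 + 0\right) = -30 + 6 \cdot 4 = -30 + 24 = -6$)
$T = -50$ ($T = \left(-5\right) 10 = -50$)
$W{\left(O \right)} = -50$
$y{\left(B \right)} = \frac{25}{3}$ ($y{\left(B \right)} = - \frac{50}{-6} = \left(-50\right) \left(- \frac{1}{6}\right) = \frac{25}{3}$)
$\sqrt{y{\left(464 \right)} + 4908894} = \sqrt{\frac{25}{3} + 4908894} = \sqrt{\frac{14726707}{3}} = \frac{\sqrt{44180121}}{3}$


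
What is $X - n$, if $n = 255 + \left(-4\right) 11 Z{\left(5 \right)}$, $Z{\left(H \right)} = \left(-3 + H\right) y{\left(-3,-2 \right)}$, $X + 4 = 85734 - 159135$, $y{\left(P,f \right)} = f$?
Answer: $-73836$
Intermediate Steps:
$X = -73405$ ($X = -4 + \left(85734 - 159135\right) = -4 - 73401 = -73405$)
$Z{\left(H \right)} = 6 - 2 H$ ($Z{\left(H \right)} = \left(-3 + H\right) \left(-2\right) = 6 - 2 H$)
$n = 431$ ($n = 255 + \left(-4\right) 11 \left(6 - 10\right) = 255 - 44 \left(6 - 10\right) = 255 - -176 = 255 + 176 = 431$)
$X - n = -73405 - 431 = -73836$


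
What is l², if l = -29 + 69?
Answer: 1600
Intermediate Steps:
l = 40
l² = 40² = 1600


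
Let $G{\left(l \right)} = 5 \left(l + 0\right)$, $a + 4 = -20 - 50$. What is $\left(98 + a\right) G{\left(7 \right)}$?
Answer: $840$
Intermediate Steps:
$a = -74$ ($a = -4 - 70 = -74$)
$G{\left(l \right)} = 5 l$
$\left(98 + a\right) G{\left(7 \right)} = \left(98 - 74\right) 5 \cdot 7 = 24 \cdot 35 = 840$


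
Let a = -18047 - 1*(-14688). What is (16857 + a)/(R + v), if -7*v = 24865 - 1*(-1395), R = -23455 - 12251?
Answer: -47243/138101 ≈ -0.34209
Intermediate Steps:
R = -35706
v = -26260/7 (v = -(24865 - 1*(-1395))/7 = -(24865 + 1395)/7 = -1/7*26260 = -26260/7 ≈ -3751.4)
a = -3359 (a = -18047 + 14688 = -3359)
(16857 + a)/(R + v) = (16857 - 3359)/(-35706 - 26260/7) = 13498/(-276202/7) = 13498*(-7/276202) = -47243/138101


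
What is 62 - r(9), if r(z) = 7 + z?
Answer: 46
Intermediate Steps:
62 - r(9) = 62 - (7 + 9) = 62 - 1*16 = 62 - 16 = 46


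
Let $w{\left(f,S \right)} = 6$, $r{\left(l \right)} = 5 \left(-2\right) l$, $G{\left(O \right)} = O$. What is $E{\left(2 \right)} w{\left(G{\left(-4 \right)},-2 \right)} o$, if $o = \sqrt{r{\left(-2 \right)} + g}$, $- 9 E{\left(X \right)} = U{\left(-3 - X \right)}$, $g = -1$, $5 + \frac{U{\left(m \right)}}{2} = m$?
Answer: $\frac{40 \sqrt{19}}{3} \approx 58.119$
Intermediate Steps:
$U{\left(m \right)} = -10 + 2 m$
$r{\left(l \right)} = - 10 l$
$E{\left(X \right)} = \frac{16}{9} + \frac{2 X}{9}$ ($E{\left(X \right)} = - \frac{-10 + 2 \left(-3 - X\right)}{9} = - \frac{-10 - \left(6 + 2 X\right)}{9} = - \frac{-16 - 2 X}{9} = \frac{16}{9} + \frac{2 X}{9}$)
$o = \sqrt{19}$ ($o = \sqrt{\left(-10\right) \left(-2\right) - 1} = \sqrt{20 - 1} = \sqrt{19} \approx 4.3589$)
$E{\left(2 \right)} w{\left(G{\left(-4 \right)},-2 \right)} o = \left(\frac{16}{9} + \frac{2}{9} \cdot 2\right) 6 \sqrt{19} = \left(\frac{16}{9} + \frac{4}{9}\right) 6 \sqrt{19} = \frac{20}{9} \cdot 6 \sqrt{19} = \frac{40 \sqrt{19}}{3}$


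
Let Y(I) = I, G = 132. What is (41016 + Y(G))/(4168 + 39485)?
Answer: 13716/14551 ≈ 0.94262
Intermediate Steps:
(41016 + Y(G))/(4168 + 39485) = (41016 + 132)/(4168 + 39485) = 41148/43653 = 41148*(1/43653) = 13716/14551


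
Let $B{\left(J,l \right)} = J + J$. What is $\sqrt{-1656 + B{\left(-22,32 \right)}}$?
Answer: $10 i \sqrt{17} \approx 41.231 i$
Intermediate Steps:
$B{\left(J,l \right)} = 2 J$
$\sqrt{-1656 + B{\left(-22,32 \right)}} = \sqrt{-1656 + 2 \left(-22\right)} = \sqrt{-1656 - 44} = \sqrt{-1700} = 10 i \sqrt{17}$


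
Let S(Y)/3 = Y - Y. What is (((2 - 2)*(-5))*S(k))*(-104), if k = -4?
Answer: 0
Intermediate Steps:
S(Y) = 0 (S(Y) = 3*(Y - Y) = 3*0 = 0)
(((2 - 2)*(-5))*S(k))*(-104) = (((2 - 2)*(-5))*0)*(-104) = ((0*(-5))*0)*(-104) = (0*0)*(-104) = 0*(-104) = 0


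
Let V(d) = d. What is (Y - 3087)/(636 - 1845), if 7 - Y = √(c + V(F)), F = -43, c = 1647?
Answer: 3080/1209 + 2*√401/1209 ≈ 2.5807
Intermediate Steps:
Y = 7 - 2*√401 (Y = 7 - √(1647 - 43) = 7 - √1604 = 7 - 2*√401 ≈ -33.050)
(Y - 3087)/(636 - 1845) = ((7 - 2*√401) - 3087)/(636 - 1845) = (-3080 - 2*√401)/(-1209) = (-3080 - 2*√401)*(-1/1209) = 3080/1209 + 2*√401/1209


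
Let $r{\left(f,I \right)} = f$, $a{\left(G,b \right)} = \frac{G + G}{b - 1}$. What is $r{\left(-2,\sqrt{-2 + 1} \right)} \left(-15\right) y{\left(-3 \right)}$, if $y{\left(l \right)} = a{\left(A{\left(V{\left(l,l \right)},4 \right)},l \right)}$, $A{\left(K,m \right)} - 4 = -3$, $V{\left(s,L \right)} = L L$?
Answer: $-15$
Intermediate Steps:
$V{\left(s,L \right)} = L^{2}$
$A{\left(K,m \right)} = 1$ ($A{\left(K,m \right)} = 4 - 3 = 1$)
$a{\left(G,b \right)} = \frac{2 G}{-1 + b}$
$y{\left(l \right)} = \frac{2}{-1 + l}$ ($y{\left(l \right)} = 2 \cdot 1 \frac{1}{-1 + l} = \frac{2}{-1 + l}$)
$r{\left(-2,\sqrt{-2 + 1} \right)} \left(-15\right) y{\left(-3 \right)} = \left(-2\right) \left(-15\right) \frac{2}{-1 - 3} = 30 \frac{2}{-4} = 30 \cdot 2 \left(- \frac{1}{4}\right) = 30 \left(- \frac{1}{2}\right) = -15$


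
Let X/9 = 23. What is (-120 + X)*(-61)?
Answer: -5307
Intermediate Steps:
X = 207 (X = 9*23 = 207)
(-120 + X)*(-61) = (-120 + 207)*(-61) = 87*(-61) = -5307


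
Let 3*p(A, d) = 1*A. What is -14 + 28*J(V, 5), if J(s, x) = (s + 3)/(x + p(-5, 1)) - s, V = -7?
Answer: 742/5 ≈ 148.40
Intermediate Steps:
p(A, d) = A/3 (p(A, d) = (1*A)/3 = A/3)
J(s, x) = -s + (3 + s)/(-5/3 + x) (J(s, x) = (s + 3)/(x + (⅓)*(-5)) - s = (3 + s)/(x - 5/3) - s = (3 + s)/(-5/3 + x) - s = -s + (3 + s)/(-5/3 + x))
-14 + 28*J(V, 5) = -14 + 28*((9 + 8*(-7) - 3*(-7)*5)/(-5 + 3*5)) = -14 + 28*((9 - 56 + 105)/(-5 + 15)) = -14 + 28*(58/10) = -14 + 28*((⅒)*58) = -14 + 28*(29/5) = -14 + 812/5 = 742/5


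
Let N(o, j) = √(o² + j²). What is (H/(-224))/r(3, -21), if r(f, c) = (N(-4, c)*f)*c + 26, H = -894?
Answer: -5811/101536792 - 4023*√457/29010512 ≈ -0.0030217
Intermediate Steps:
N(o, j) = √(j² + o²)
r(f, c) = 26 + c*f*√(16 + c²) (r(f, c) = (√(c² + (-4)²)*f)*c + 26 = (√(c² + 16)*f)*c + 26 = (√(16 + c²)*f)*c + 26 = (f*√(16 + c²))*c + 26 = c*f*√(16 + c²) + 26 = 26 + c*f*√(16 + c²))
(H/(-224))/r(3, -21) = (-894/(-224))/(26 - 21*3*√(16 + (-21)²)) = (-894*(-1/224))/(26 - 21*3*√(16 + 441)) = 447/(112*(26 - 21*3*√457)) = 447/(112*(26 - 63*√457))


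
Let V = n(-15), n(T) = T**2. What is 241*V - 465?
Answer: 53760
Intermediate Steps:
V = 225 (V = (-15)**2 = 225)
241*V - 465 = 241*225 - 465 = 54225 - 465 = 53760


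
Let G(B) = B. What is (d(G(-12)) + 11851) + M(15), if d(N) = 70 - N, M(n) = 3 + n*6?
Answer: 12026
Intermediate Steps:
M(n) = 3 + 6*n
(d(G(-12)) + 11851) + M(15) = ((70 - 1*(-12)) + 11851) + (3 + 6*15) = ((70 + 12) + 11851) + (3 + 90) = (82 + 11851) + 93 = 11933 + 93 = 12026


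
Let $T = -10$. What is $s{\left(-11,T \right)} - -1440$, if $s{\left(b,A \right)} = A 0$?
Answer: $1440$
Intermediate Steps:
$s{\left(b,A \right)} = 0$
$s{\left(-11,T \right)} - -1440 = 0 - -1440 = 0 + 1440 = 1440$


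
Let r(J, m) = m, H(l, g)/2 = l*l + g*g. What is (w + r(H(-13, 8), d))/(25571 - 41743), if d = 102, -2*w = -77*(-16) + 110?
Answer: 569/16172 ≈ 0.035184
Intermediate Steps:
w = -671 (w = -(-77*(-16) + 110)/2 = -(1232 + 110)/2 = -½*1342 = -671)
H(l, g) = 2*g² + 2*l² (H(l, g) = 2*(l*l + g*g) = 2*(l² + g²) = 2*(g² + l²) = 2*g² + 2*l²)
(w + r(H(-13, 8), d))/(25571 - 41743) = (-671 + 102)/(25571 - 41743) = -569/(-16172) = -569*(-1/16172) = 569/16172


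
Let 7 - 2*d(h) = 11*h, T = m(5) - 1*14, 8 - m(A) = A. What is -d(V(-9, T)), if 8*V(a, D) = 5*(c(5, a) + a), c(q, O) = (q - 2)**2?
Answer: -7/2 ≈ -3.5000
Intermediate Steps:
c(q, O) = (-2 + q)**2
m(A) = 8 - A
T = -11 (T = (8 - 1*5) - 1*14 = (8 - 5) - 14 = 3 - 14 = -11)
V(a, D) = 45/8 + 5*a/8 (V(a, D) = (5*((-2 + 5)**2 + a))/8 = (5*(3**2 + a))/8 = (5*(9 + a))/8 = (45 + 5*a)/8 = 45/8 + 5*a/8)
d(h) = 7/2 - 11*h/2
-d(V(-9, T)) = -(7/2 - 11*(45/8 + (5/8)*(-9))/2) = -(7/2 - 11*(45/8 - 45/8)/2) = -(7/2 - 11/2*0) = -(7/2 + 0) = -1*7/2 = -7/2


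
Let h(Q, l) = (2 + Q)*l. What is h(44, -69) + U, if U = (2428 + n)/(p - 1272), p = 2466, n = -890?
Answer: -1894109/597 ≈ -3172.7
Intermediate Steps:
U = 769/597 (U = (2428 - 890)/(2466 - 1272) = 1538/1194 = 1538*(1/1194) = 769/597 ≈ 1.2881)
h(Q, l) = l*(2 + Q)
h(44, -69) + U = -69*(2 + 44) + 769/597 = -69*46 + 769/597 = -3174 + 769/597 = -1894109/597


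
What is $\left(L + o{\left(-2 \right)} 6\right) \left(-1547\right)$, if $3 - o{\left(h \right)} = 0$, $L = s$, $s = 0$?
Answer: $-27846$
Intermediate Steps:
$L = 0$
$o{\left(h \right)} = 3$ ($o{\left(h \right)} = 3 - 0 = 3 + 0 = 3$)
$\left(L + o{\left(-2 \right)} 6\right) \left(-1547\right) = \left(0 + 3 \cdot 6\right) \left(-1547\right) = \left(0 + 18\right) \left(-1547\right) = 18 \left(-1547\right) = -27846$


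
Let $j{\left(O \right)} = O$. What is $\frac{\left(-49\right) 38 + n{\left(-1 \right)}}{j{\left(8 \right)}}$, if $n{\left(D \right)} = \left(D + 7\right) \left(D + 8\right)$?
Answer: $- \frac{455}{2} \approx -227.5$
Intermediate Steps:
$n{\left(D \right)} = \left(7 + D\right) \left(8 + D\right)$
$\frac{\left(-49\right) 38 + n{\left(-1 \right)}}{j{\left(8 \right)}} = \frac{\left(-49\right) 38 + \left(56 + \left(-1\right)^{2} + 15 \left(-1\right)\right)}{8} = \left(-1862 + \left(56 + 1 - 15\right)\right) \frac{1}{8} = \left(-1862 + 42\right) \frac{1}{8} = \left(-1820\right) \frac{1}{8} = - \frac{455}{2}$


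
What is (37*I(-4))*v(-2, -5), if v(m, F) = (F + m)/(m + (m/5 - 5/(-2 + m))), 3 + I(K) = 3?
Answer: 0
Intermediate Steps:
I(K) = 0 (I(K) = -3 + 3 = 0)
v(m, F) = (F + m)/(-5/(-2 + m) + 6*m/5) (v(m, F) = (F + m)/(m + (m*(⅕) - 5/(-2 + m))) = (F + m)/(m + (m/5 - 5/(-2 + m))) = (F + m)/(m + (-5/(-2 + m) + m/5)) = (F + m)/(-5/(-2 + m) + 6*m/5))
(37*I(-4))*v(-2, -5) = (37*0)*(5*(-1*(-2)² + 2*(-5) + 2*(-2) - 1*(-5)*(-2))/(25 - 6*(-2)² + 12*(-2))) = 0*(5*(-1*4 - 10 - 4 - 10)/(25 - 6*4 - 24)) = 0*(5*(-4 - 10 - 4 - 10)/(25 - 24 - 24)) = 0*(5*(-28)/(-23)) = 0*(5*(-1/23)*(-28)) = 0*(140/23) = 0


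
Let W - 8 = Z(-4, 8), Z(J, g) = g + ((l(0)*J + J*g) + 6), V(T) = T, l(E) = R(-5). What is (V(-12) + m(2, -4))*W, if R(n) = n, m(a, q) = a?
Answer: -100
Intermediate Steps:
l(E) = -5
Z(J, g) = 6 + g - 5*J + J*g (Z(J, g) = g + ((-5*J + J*g) + 6) = g + (6 - 5*J + J*g) = 6 + g - 5*J + J*g)
W = 10 (W = 8 + (6 + 8 - 5*(-4) - 4*8) = 8 + (6 + 8 + 20 - 32) = 8 + 2 = 10)
(V(-12) + m(2, -4))*W = (-12 + 2)*10 = -10*10 = -100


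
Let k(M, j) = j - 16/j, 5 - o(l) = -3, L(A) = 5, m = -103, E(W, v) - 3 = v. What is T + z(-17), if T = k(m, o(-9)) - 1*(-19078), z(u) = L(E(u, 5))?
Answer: 19089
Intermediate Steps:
E(W, v) = 3 + v
o(l) = 8 (o(l) = 5 - 1*(-3) = 5 + 3 = 8)
z(u) = 5
T = 19084 (T = (8 - 16/8) - 1*(-19078) = (8 - 16*1/8) + 19078 = (8 - 2) + 19078 = 6 + 19078 = 19084)
T + z(-17) = 19084 + 5 = 19089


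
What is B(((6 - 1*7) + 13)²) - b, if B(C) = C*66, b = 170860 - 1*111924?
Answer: -49432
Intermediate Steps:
b = 58936 (b = 170860 - 111924 = 58936)
B(C) = 66*C
B(((6 - 1*7) + 13)²) - b = 66*((6 - 1*7) + 13)² - 1*58936 = 66*((6 - 7) + 13)² - 58936 = 66*(-1 + 13)² - 58936 = 66*12² - 58936 = 66*144 - 58936 = 9504 - 58936 = -49432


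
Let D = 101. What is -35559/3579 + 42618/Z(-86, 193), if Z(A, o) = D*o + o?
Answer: -30415814/3914233 ≈ -7.7706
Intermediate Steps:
Z(A, o) = 102*o (Z(A, o) = 101*o + o = 102*o)
-35559/3579 + 42618/Z(-86, 193) = -35559/3579 + 42618/((102*193)) = -35559*1/3579 + 42618/19686 = -11853/1193 + 42618*(1/19686) = -11853/1193 + 7103/3281 = -30415814/3914233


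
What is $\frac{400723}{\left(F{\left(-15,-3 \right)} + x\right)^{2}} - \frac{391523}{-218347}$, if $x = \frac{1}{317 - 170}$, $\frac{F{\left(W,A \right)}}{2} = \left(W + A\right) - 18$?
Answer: $\frac{1934565963954476}{24454839763483} \approx 79.108$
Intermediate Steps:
$F{\left(W,A \right)} = -36 + 2 A + 2 W$ ($F{\left(W,A \right)} = 2 \left(\left(W + A\right) - 18\right) = 2 \left(\left(A + W\right) - 18\right) = 2 \left(-18 + A + W\right) = -36 + 2 A + 2 W$)
$x = \frac{1}{147} \approx 0.0068027$
$\frac{400723}{\left(F{\left(-15,-3 \right)} + x\right)^{2}} - \frac{391523}{-218347} = \frac{400723}{\left(\left(-36 + 2 \left(-3\right) + 2 \left(-15\right)\right) + \frac{1}{147}\right)^{2}} - \frac{391523}{-218347} = \frac{400723}{\left(\left(-36 - 6 - 30\right) + \frac{1}{147}\right)^{2}} - - \frac{391523}{218347} = \frac{400723}{\left(-72 + \frac{1}{147}\right)^{2}} + \frac{391523}{218347} = \frac{400723}{\left(- \frac{10583}{147}\right)^{2}} + \frac{391523}{218347} = \frac{400723}{\frac{111999889}{21609}} + \frac{391523}{218347} = 400723 \cdot \frac{21609}{111999889} + \frac{391523}{218347} = \frac{8659223307}{111999889} + \frac{391523}{218347} = \frac{1934565963954476}{24454839763483}$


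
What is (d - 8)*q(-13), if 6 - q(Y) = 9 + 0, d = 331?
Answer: -969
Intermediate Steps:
q(Y) = -3 (q(Y) = 6 - (9 + 0) = 6 - 1*9 = 6 - 9 = -3)
(d - 8)*q(-13) = (331 - 8)*(-3) = 323*(-3) = -969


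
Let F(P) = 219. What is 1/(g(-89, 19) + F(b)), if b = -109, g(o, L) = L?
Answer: 1/238 ≈ 0.0042017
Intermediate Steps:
1/(g(-89, 19) + F(b)) = 1/(19 + 219) = 1/238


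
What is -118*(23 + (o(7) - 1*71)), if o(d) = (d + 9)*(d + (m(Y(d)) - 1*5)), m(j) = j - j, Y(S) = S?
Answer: 1888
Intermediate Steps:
m(j) = 0
o(d) = (-5 + d)*(9 + d) (o(d) = (d + 9)*(d + (0 - 1*5)) = (9 + d)*(d + (0 - 5)) = (9 + d)*(d - 5) = (9 + d)*(-5 + d) = (-5 + d)*(9 + d))
-118*(23 + (o(7) - 1*71)) = -118*(23 + ((-45 + 7² + 4*7) - 1*71)) = -118*(23 + ((-45 + 49 + 28) - 71)) = -118*(23 + (32 - 71)) = -118*(23 - 39) = -118*(-16) = 1888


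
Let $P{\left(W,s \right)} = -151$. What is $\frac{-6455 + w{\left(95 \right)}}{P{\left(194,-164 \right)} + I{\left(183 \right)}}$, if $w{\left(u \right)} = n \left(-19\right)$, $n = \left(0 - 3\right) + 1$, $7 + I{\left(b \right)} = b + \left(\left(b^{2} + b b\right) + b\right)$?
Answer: $- \frac{6417}{67186} \approx -0.095511$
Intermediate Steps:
$I{\left(b \right)} = -7 + 2 b + 2 b^{2}$ ($I{\left(b \right)} = -7 + \left(b + \left(\left(b^{2} + b b\right) + b\right)\right) = -7 + \left(b + \left(\left(b^{2} + b^{2}\right) + b\right)\right) = -7 + \left(b + \left(2 b^{2} + b\right)\right) = -7 + \left(b + \left(b + 2 b^{2}\right)\right) = -7 + \left(2 b + 2 b^{2}\right) = -7 + 2 b + 2 b^{2}$)
$n = -2$ ($n = -3 + 1 = -2$)
$w{\left(u \right)} = 38$ ($w{\left(u \right)} = \left(-2\right) \left(-19\right) = 38$)
$\frac{-6455 + w{\left(95 \right)}}{P{\left(194,-164 \right)} + I{\left(183 \right)}} = \frac{-6455 + 38}{-151 + \left(-7 + 2 \cdot 183 + 2 \cdot 183^{2}\right)} = - \frac{6417}{-151 + \left(-7 + 366 + 2 \cdot 33489\right)} = - \frac{6417}{-151 + \left(-7 + 366 + 66978\right)} = - \frac{6417}{-151 + 67337} = - \frac{6417}{67186}$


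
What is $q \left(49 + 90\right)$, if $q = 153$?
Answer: $21267$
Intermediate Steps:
$q \left(49 + 90\right) = 153 \left(49 + 90\right) = 153 \cdot 139 = 21267$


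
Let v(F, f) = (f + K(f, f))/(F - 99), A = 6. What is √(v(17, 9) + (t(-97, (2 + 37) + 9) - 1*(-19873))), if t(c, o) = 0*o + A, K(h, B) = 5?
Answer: 2*√8354078/41 ≈ 140.99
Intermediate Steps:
v(F, f) = (5 + f)/(-99 + F) (v(F, f) = (f + 5)/(F - 99) = (5 + f)/(-99 + F))
t(c, o) = 6 (t(c, o) = 0*o + 6 = 0 + 6 = 6)
√(v(17, 9) + (t(-97, (2 + 37) + 9) - 1*(-19873))) = √((5 + 9)/(-99 + 17) + (6 - 1*(-19873))) = √(14/(-82) + (6 + 19873)) = √(-1/82*14 + 19879) = √(-7/41 + 19879) = √(815032/41) = 2*√8354078/41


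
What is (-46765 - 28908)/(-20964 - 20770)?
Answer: 75673/41734 ≈ 1.8132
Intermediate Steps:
(-46765 - 28908)/(-20964 - 20770) = -75673/(-41734) = -75673*(-1/41734) = 75673/41734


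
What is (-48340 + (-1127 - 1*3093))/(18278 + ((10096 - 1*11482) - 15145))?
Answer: -52560/1747 ≈ -30.086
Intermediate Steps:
(-48340 + (-1127 - 1*3093))/(18278 + ((10096 - 1*11482) - 15145)) = (-48340 + (-1127 - 3093))/(18278 + ((10096 - 11482) - 15145)) = (-48340 - 4220)/(18278 + (-1386 - 15145)) = -52560/(18278 - 16531) = -52560/1747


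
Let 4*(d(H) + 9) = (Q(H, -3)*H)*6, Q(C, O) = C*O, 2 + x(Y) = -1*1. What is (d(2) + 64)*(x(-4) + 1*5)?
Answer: 74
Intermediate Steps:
x(Y) = -3 (x(Y) = -2 - 1*1 = -2 - 1 = -3)
d(H) = -9 - 9*H²/2 (d(H) = -9 + (((H*(-3))*H)*6)/4 = -9 + (((-3*H)*H)*6)/4 = -9 + (-3*H²*6)/4 = -9 + (-18*H²)/4 = -9 - 9*H²/2)
(d(2) + 64)*(x(-4) + 1*5) = ((-9 - 9/2*2²) + 64)*(-3 + 1*5) = ((-9 - 9/2*4) + 64)*(-3 + 5) = ((-9 - 18) + 64)*2 = (-27 + 64)*2 = 37*2 = 74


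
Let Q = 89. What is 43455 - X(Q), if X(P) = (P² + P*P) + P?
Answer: 27524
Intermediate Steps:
X(P) = P + 2*P² (X(P) = (P² + P²) + P = 2*P² + P = P + 2*P²)
43455 - X(Q) = 43455 - 89*(1 + 2*89) = 43455 - 89*(1 + 178) = 43455 - 89*179 = 43455 - 1*15931 = 43455 - 15931 = 27524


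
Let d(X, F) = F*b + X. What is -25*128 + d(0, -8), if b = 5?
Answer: -3240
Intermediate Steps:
d(X, F) = X + 5*F (d(X, F) = F*5 + X = 5*F + X = X + 5*F)
-25*128 + d(0, -8) = -25*128 + (0 + 5*(-8)) = -3200 + (0 - 40) = -3200 - 40 = -3240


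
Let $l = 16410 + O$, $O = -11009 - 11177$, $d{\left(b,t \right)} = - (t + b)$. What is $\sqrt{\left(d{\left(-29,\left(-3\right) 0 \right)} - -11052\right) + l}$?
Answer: $\sqrt{5305} \approx 72.835$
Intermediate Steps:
$d{\left(b,t \right)} = - b - t$ ($d{\left(b,t \right)} = - (b + t) = - b - t$)
$O = -22186$ ($O = -11009 - 11177 = -22186$)
$l = -5776$ ($l = 16410 - 22186 = -5776$)
$\sqrt{\left(d{\left(-29,\left(-3\right) 0 \right)} - -11052\right) + l} = \sqrt{\left(\left(\left(-1\right) \left(-29\right) - \left(-3\right) 0\right) - -11052\right) - 5776} = \sqrt{\left(\left(29 - 0\right) + 11052\right) - 5776} = \sqrt{\left(\left(29 + 0\right) + 11052\right) - 5776} = \sqrt{\left(29 + 11052\right) - 5776} = \sqrt{11081 - 5776} = \sqrt{5305}$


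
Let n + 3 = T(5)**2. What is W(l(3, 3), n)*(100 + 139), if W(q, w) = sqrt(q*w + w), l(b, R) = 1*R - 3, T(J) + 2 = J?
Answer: 239*sqrt(6) ≈ 585.43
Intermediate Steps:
T(J) = -2 + J
l(b, R) = -3 + R (l(b, R) = R - 3 = -3 + R)
n = 6 (n = -3 + (-2 + 5)**2 = -3 + 3**2 = -3 + 9 = 6)
W(q, w) = sqrt(w + q*w)
W(l(3, 3), n)*(100 + 139) = sqrt(6*(1 + (-3 + 3)))*(100 + 139) = sqrt(6*(1 + 0))*239 = sqrt(6*1)*239 = sqrt(6)*239 = 239*sqrt(6)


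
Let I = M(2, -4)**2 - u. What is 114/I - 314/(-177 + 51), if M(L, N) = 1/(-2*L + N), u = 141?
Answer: 136709/81207 ≈ 1.6835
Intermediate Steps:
M(L, N) = 1/(N - 2*L)
I = -9023/64 (I = (-1/(-1*(-4) + 2*2))**2 - 1*141 = (-1/(4 + 4))**2 - 141 = (-1/8)**2 - 141 = 1/64 - 141 = -9023/64 ≈ -140.98)
114/I - 314/(-177 + 51) = 114/(-9023/64) - 314/(-177 + 51) = 114*(-64/9023) - 314/(-126) = -7296/9023 - 314*(-1/126) = -7296/9023 + 157/63 = 136709/81207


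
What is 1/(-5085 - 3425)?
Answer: -1/8510 ≈ -0.00011751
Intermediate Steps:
1/(-5085 - 3425) = 1/(-8510) = -1/8510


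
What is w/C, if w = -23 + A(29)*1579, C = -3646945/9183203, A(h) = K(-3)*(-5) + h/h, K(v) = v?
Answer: -231793226923/3646945 ≈ -63558.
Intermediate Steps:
A(h) = 16 (A(h) = -3*(-5) + h/h = 15 + 1 = 16)
C = -3646945/9183203 (C = -3646945*1/9183203 = -3646945/9183203 ≈ -0.39713)
w = 25241 (w = -23 + 16*1579 = -23 + 25264 = 25241)
w/C = 25241/(-3646945/9183203) = 25241*(-9183203/3646945) = -231793226923/3646945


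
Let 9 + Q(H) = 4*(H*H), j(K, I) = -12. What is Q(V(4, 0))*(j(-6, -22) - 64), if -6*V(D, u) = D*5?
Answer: -24244/9 ≈ -2693.8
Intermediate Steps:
V(D, u) = -5*D/6 (V(D, u) = -D*5/6 = -5*D/6)
Q(H) = -9 + 4*H**2 (Q(H) = -9 + 4*(H*H) = -9 + 4*H**2)
Q(V(4, 0))*(j(-6, -22) - 64) = (-9 + 4*(-5/6*4)**2)*(-12 - 64) = (-9 + 4*(-10/3)**2)*(-76) = (-9 + 4*(100/9))*(-76) = (-9 + 400/9)*(-76) = (319/9)*(-76) = -24244/9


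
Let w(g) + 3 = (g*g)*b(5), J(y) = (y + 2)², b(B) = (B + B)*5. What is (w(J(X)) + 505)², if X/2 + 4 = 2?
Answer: 1695204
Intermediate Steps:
X = -4 (X = -8 + 2*2 = -8 + 4 = -4)
b(B) = 10*B (b(B) = (2*B)*5 = 10*B)
J(y) = (2 + y)²
w(g) = -3 + 50*g² (w(g) = -3 + (g*g)*(10*5) = -3 + g²*50 = -3 + 50*g²)
(w(J(X)) + 505)² = ((-3 + 50*((2 - 4)²)²) + 505)² = ((-3 + 50*((-2)²)²) + 505)² = ((-3 + 50*4²) + 505)² = ((-3 + 50*16) + 505)² = ((-3 + 800) + 505)² = (797 + 505)² = 1302² = 1695204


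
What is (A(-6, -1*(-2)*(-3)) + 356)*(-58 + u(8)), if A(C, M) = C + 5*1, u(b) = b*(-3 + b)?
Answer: -6390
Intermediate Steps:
A(C, M) = 5 + C (A(C, M) = C + 5 = 5 + C)
(A(-6, -1*(-2)*(-3)) + 356)*(-58 + u(8)) = ((5 - 6) + 356)*(-58 + 8*(-3 + 8)) = (-1 + 356)*(-58 + 8*5) = 355*(-58 + 40) = 355*(-18) = -6390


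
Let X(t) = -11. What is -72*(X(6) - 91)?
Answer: 7344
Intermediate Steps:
-72*(X(6) - 91) = -72*(-11 - 91) = -72*(-102) = 7344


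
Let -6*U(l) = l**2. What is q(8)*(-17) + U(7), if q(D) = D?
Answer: -865/6 ≈ -144.17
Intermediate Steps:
U(l) = -l**2/6
q(8)*(-17) + U(7) = 8*(-17) - 1/6*7**2 = -136 - 1/6*49 = -136 - 49/6 = -865/6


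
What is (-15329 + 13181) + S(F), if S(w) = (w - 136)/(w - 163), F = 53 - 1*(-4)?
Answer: -227609/106 ≈ -2147.3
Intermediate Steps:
F = 57 (F = 53 + 4 = 57)
S(w) = (-136 + w)/(-163 + w)
(-15329 + 13181) + S(F) = (-15329 + 13181) + (-136 + 57)/(-163 + 57) = -2148 - 79/(-106) = -2148 - 1/106*(-79) = -2148 + 79/106 = -227609/106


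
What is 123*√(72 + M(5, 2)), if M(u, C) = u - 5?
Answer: 738*√2 ≈ 1043.7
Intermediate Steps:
M(u, C) = -5 + u
123*√(72 + M(5, 2)) = 123*√(72 + (-5 + 5)) = 123*√(72 + 0) = 123*√72 = 123*(6*√2) = 738*√2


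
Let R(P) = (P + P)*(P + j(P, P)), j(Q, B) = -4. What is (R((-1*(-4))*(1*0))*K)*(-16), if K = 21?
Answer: 0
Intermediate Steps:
R(P) = 2*P*(-4 + P) (R(P) = (P + P)*(P - 4) = (2*P)*(-4 + P) = 2*P*(-4 + P))
(R((-1*(-4))*(1*0))*K)*(-16) = ((2*((-1*(-4))*(1*0))*(-4 + (-1*(-4))*(1*0)))*21)*(-16) = ((2*(4*0)*(-4 + 4*0))*21)*(-16) = ((2*0*(-4 + 0))*21)*(-16) = ((2*0*(-4))*21)*(-16) = (0*21)*(-16) = 0*(-16) = 0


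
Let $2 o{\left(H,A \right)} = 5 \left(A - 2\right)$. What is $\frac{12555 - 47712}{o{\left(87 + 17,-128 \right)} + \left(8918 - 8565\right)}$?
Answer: $- \frac{35157}{28} \approx -1255.6$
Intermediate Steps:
$o{\left(H,A \right)} = -5 + \frac{5 A}{2}$ ($o{\left(H,A \right)} = \frac{5 \left(A - 2\right)}{2} = \frac{5 \left(-2 + A\right)}{2} = \frac{-10 + 5 A}{2} = -5 + \frac{5 A}{2}$)
$\frac{12555 - 47712}{o{\left(87 + 17,-128 \right)} + \left(8918 - 8565\right)} = \frac{12555 - 47712}{\left(-5 + \frac{5}{2} \left(-128\right)\right) + \left(8918 - 8565\right)} = - \frac{35157}{\left(-5 - 320\right) + 353} = - \frac{35157}{-325 + 353} = - \frac{35157}{28}$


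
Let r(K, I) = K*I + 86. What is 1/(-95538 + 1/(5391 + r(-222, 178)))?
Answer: -34039/3252017983 ≈ -1.0467e-5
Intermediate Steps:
r(K, I) = 86 + I*K (r(K, I) = I*K + 86 = 86 + I*K)
1/(-95538 + 1/(5391 + r(-222, 178))) = 1/(-95538 + 1/(5391 + (86 + 178*(-222)))) = 1/(-95538 + 1/(5391 + (86 - 39516))) = 1/(-95538 + 1/(5391 - 39430)) = 1/(-95538 + 1/(-34039)) = 1/(-95538 - 1/34039) = 1/(-3252017983/34039) = -34039/3252017983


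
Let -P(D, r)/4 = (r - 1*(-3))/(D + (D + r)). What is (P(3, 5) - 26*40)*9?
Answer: -103248/11 ≈ -9386.2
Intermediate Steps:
P(D, r) = -4*(3 + r)/(r + 2*D) (P(D, r) = -4*(r - 1*(-3))/(D + (D + r)) = -4*(r + 3)/(r + 2*D) = -4*(3 + r)/(r + 2*D))
(P(3, 5) - 26*40)*9 = (4*(-3 - 1*5)/(5 + 2*3) - 26*40)*9 = (4*(-3 - 5)/(5 + 6) - 1040)*9 = (4*(-8)/11 - 1040)*9 = (4*(1/11)*(-8) - 1040)*9 = (-32/11 - 1040)*9 = -11472/11*9 = -103248/11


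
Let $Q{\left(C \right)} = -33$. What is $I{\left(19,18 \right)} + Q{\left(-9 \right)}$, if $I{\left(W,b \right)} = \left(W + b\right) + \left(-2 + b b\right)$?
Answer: $326$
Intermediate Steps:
$I{\left(W,b \right)} = -2 + W + b + b^{2}$ ($I{\left(W,b \right)} = \left(W + b\right) + \left(-2 + b^{2}\right) = -2 + W + b + b^{2}$)
$I{\left(19,18 \right)} + Q{\left(-9 \right)} = \left(-2 + 19 + 18 + 18^{2}\right) - 33 = \left(-2 + 19 + 18 + 324\right) - 33 = 359 - 33 = 326$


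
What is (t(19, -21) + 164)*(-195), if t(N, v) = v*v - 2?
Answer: -117585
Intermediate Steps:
t(N, v) = -2 + v**2 (t(N, v) = v**2 - 2 = -2 + v**2)
(t(19, -21) + 164)*(-195) = ((-2 + (-21)**2) + 164)*(-195) = ((-2 + 441) + 164)*(-195) = (439 + 164)*(-195) = 603*(-195) = -117585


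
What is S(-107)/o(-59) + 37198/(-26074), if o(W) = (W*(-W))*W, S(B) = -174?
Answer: -3822112459/2677526023 ≈ -1.4275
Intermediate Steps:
o(W) = -W**3 (o(W) = (-W**2)*W = -W**3)
S(-107)/o(-59) + 37198/(-26074) = -174/((-1*(-59)**3)) + 37198/(-26074) = -174/((-1*(-205379))) + 37198*(-1/26074) = -174/205379 - 18599/13037 = -3822112459/2677526023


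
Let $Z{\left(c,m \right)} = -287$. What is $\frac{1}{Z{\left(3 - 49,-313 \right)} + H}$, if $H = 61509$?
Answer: $\frac{1}{61222} \approx 1.6334 \cdot 10^{-5}$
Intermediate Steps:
$\frac{1}{Z{\left(3 - 49,-313 \right)} + H} = \frac{1}{-287 + 61509} = \frac{1}{61222}$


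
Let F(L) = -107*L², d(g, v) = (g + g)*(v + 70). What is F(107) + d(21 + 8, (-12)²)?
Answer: -1212631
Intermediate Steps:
d(g, v) = 2*g*(70 + v) (d(g, v) = (2*g)*(70 + v) = 2*g*(70 + v))
F(107) + d(21 + 8, (-12)²) = -107*107² + 2*(21 + 8)*(70 + (-12)²) = -107*11449 + 2*29*(70 + 144) = -1225043 + 2*29*214 = -1225043 + 12412 = -1212631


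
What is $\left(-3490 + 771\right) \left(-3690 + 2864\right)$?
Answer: $2245894$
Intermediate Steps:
$\left(-3490 + 771\right) \left(-3690 + 2864\right) = \left(-2719\right) \left(-826\right) = 2245894$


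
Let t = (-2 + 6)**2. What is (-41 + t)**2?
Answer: 625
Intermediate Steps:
t = 16 (t = 4**2 = 16)
(-41 + t)**2 = (-41 + 16)**2 = (-25)**2 = 625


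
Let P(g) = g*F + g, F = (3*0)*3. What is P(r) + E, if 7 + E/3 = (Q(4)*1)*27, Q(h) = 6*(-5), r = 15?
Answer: -2436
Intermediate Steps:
Q(h) = -30
E = -2451 (E = -21 + 3*(-30*1*27) = -21 + 3*(-30*27) = -21 + 3*(-810) = -21 - 2430 = -2451)
F = 0 (F = 0*3 = 0)
P(g) = g (P(g) = g*0 + g = 0 + g = g)
P(r) + E = 15 - 2451 = -2436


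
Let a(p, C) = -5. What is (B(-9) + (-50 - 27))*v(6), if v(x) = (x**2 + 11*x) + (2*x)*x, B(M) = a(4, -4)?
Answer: -14268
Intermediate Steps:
B(M) = -5
v(x) = 3*x**2 + 11*x (v(x) = (x**2 + 11*x) + 2*x**2 = 3*x**2 + 11*x)
(B(-9) + (-50 - 27))*v(6) = (-5 + (-50 - 27))*(6*(11 + 3*6)) = (-5 - 77)*(6*(11 + 18)) = -492*29 = -82*174 = -14268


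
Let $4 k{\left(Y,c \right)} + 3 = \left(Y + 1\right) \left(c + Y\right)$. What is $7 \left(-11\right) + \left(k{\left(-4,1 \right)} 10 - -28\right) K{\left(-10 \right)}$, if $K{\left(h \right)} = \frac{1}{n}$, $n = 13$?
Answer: $- \frac{958}{13} \approx -73.692$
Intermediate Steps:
$k{\left(Y,c \right)} = - \frac{3}{4} + \frac{\left(1 + Y\right) \left(Y + c\right)}{4}$ ($k{\left(Y,c \right)} = - \frac{3}{4} + \frac{\left(Y + 1\right) \left(c + Y\right)}{4} = - \frac{3}{4} + \frac{\left(1 + Y\right) \left(Y + c\right)}{4}$)
$K{\left(h \right)} = \frac{1}{13}$
$7 \left(-11\right) + \left(k{\left(-4,1 \right)} 10 - -28\right) K{\left(-10 \right)} = 7 \left(-11\right) + \left(\left(- \frac{3}{4} + \frac{1}{4} \left(-4\right) + \frac{1}{4} \cdot 1 + \frac{\left(-4\right)^{2}}{4} + \frac{1}{4} \left(-4\right) 1\right) 10 - -28\right) \frac{1}{13} = -77 + \left(\left(- \frac{3}{4} - 1 + \frac{1}{4} + \frac{1}{4} \cdot 16 - 1\right) 10 + 28\right) \frac{1}{13} = -77 + \left(\left(- \frac{3}{4} - 1 + \frac{1}{4} + 4 - 1\right) 10 + 28\right) \frac{1}{13} = -77 + \left(\frac{3}{2} \cdot 10 + 28\right) \frac{1}{13} = -77 + \left(15 + 28\right) \frac{1}{13} = -77 + 43 \cdot \frac{1}{13} = -77 + \frac{43}{13} = - \frac{958}{13}$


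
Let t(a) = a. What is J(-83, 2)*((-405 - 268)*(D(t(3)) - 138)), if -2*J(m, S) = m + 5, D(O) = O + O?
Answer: 3464604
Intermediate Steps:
D(O) = 2*O
J(m, S) = -5/2 - m/2 (J(m, S) = -(m + 5)/2 = -(5 + m)/2 = -5/2 - m/2)
J(-83, 2)*((-405 - 268)*(D(t(3)) - 138)) = (-5/2 - ½*(-83))*((-405 - 268)*(2*3 - 138)) = (-5/2 + 83/2)*(-673*(6 - 138)) = 39*(-673*(-132)) = 39*88836 = 3464604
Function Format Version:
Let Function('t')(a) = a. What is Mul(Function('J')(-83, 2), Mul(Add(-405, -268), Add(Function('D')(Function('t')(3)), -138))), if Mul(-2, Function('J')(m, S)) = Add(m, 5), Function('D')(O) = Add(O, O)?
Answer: 3464604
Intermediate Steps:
Function('D')(O) = Mul(2, O)
Function('J')(m, S) = Add(Rational(-5, 2), Mul(Rational(-1, 2), m)) (Function('J')(m, S) = Mul(Rational(-1, 2), Add(m, 5)) = Mul(Rational(-1, 2), Add(5, m)) = Add(Rational(-5, 2), Mul(Rational(-1, 2), m)))
Mul(Function('J')(-83, 2), Mul(Add(-405, -268), Add(Function('D')(Function('t')(3)), -138))) = Mul(Add(Rational(-5, 2), Mul(Rational(-1, 2), -83)), Mul(Add(-405, -268), Add(Mul(2, 3), -138))) = Mul(Add(Rational(-5, 2), Rational(83, 2)), Mul(-673, Add(6, -138))) = Mul(39, Mul(-673, -132)) = Mul(39, 88836) = 3464604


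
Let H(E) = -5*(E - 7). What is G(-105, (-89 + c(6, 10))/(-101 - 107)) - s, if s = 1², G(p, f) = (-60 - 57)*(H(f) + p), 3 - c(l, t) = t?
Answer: 8459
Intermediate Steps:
c(l, t) = 3 - t
H(E) = 35 - 5*E (H(E) = -5*(-7 + E) = 35 - 5*E)
G(p, f) = -4095 - 117*p + 585*f (G(p, f) = (-60 - 57)*((35 - 5*f) + p) = -117*(35 + p - 5*f) = -4095 - 117*p + 585*f)
s = 1
G(-105, (-89 + c(6, 10))/(-101 - 107)) - s = (-4095 - 117*(-105) + 585*((-89 + (3 - 1*10))/(-101 - 107))) - 1*1 = (-4095 + 12285 + 585*((-89 + (3 - 10))/(-208))) - 1 = (-4095 + 12285 + 585*((-89 - 7)*(-1/208))) - 1 = (-4095 + 12285 + 585*(-96*(-1/208))) - 1 = (-4095 + 12285 + 585*(6/13)) - 1 = (-4095 + 12285 + 270) - 1 = 8460 - 1 = 8459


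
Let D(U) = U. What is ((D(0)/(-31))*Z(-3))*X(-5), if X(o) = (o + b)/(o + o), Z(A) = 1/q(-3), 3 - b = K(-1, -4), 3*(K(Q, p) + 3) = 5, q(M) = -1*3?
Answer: 0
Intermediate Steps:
q(M) = -3
K(Q, p) = -4/3 (K(Q, p) = -3 + (⅓)*5 = -3 + 5/3 = -4/3)
b = 13/3 (b = 3 - 1*(-4/3) = 3 + 4/3 = 13/3 ≈ 4.3333)
Z(A) = -⅓ (Z(A) = 1/(-3) = -⅓)
X(o) = (13/3 + o)/(2*o) (X(o) = (o + 13/3)/(o + o) = (13/3 + o)/((2*o)) = (13/3 + o)*(1/(2*o)) = (13/3 + o)/(2*o))
((D(0)/(-31))*Z(-3))*X(-5) = ((0/(-31))*(-⅓))*((⅙)*(13 + 3*(-5))/(-5)) = ((0*(-1/31))*(-⅓))*((⅙)*(-⅕)*(13 - 15)) = (0*(-⅓))*((⅙)*(-⅕)*(-2)) = 0*(1/15) = 0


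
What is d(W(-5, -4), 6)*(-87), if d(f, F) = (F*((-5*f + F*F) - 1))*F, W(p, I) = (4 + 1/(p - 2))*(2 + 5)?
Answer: 313200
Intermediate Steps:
W(p, I) = 28 + 7/(-2 + p) (W(p, I) = (4 + 1/(-2 + p))*7 = 28 + 7/(-2 + p))
d(f, F) = F²*(-1 + F² - 5*f) (d(f, F) = (F*((-5*f + F²) - 1))*F = (F*((F² - 5*f) - 1))*F = (F*(-1 + F² - 5*f))*F = F²*(-1 + F² - 5*f))
d(W(-5, -4), 6)*(-87) = (6²*(-1 + 6² - 35*(-7 + 4*(-5))/(-2 - 5)))*(-87) = (36*(-1 + 36 - 35*(-7 - 20)/(-7)))*(-87) = (36*(-1 + 36 - 35*(-1)*(-27)/7))*(-87) = (36*(-1 + 36 - 5*27))*(-87) = (36*(-1 + 36 - 135))*(-87) = (36*(-100))*(-87) = -3600*(-87) = 313200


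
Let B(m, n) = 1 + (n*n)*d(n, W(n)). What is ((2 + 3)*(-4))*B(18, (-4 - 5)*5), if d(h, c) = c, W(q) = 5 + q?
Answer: 1619980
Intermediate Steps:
B(m, n) = 1 + n**2*(5 + n) (B(m, n) = 1 + (n*n)*(5 + n) = 1 + n**2*(5 + n))
((2 + 3)*(-4))*B(18, (-4 - 5)*5) = ((2 + 3)*(-4))*(1 + ((-4 - 5)*5)**2*(5 + (-4 - 5)*5)) = (5*(-4))*(1 + (-9*5)**2*(5 - 9*5)) = -20*(1 + (-45)**2*(5 - 45)) = -20*(1 + 2025*(-40)) = -20*(1 - 81000) = -20*(-80999) = 1619980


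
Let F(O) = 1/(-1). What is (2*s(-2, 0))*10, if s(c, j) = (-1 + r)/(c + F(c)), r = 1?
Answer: 0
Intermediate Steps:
F(O) = -1 (F(O) = 1*(-1) = -1)
s(c, j) = 0 (s(c, j) = (-1 + 1)/(c - 1) = 0/(-1 + c) = 0)
(2*s(-2, 0))*10 = (2*0)*10 = 0*10 = 0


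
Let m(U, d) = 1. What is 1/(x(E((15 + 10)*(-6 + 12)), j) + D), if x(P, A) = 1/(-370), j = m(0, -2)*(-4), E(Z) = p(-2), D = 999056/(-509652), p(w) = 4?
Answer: -47142810/92540093 ≈ -0.50943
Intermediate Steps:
D = -249764/127413 (D = 999056*(-1/509652) = -249764/127413 ≈ -1.9603)
E(Z) = 4
j = -4 (j = 1*(-4) = -4)
x(P, A) = -1/370
1/(x(E((15 + 10)*(-6 + 12)), j) + D) = 1/(-1/370 - 249764/127413) = 1/(-92540093/47142810) = -47142810/92540093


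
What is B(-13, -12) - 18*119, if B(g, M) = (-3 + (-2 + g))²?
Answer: -1818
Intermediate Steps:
B(g, M) = (-5 + g)²
B(-13, -12) - 18*119 = (-5 - 13)² - 18*119 = (-18)² - 2142 = 324 - 2142 = -1818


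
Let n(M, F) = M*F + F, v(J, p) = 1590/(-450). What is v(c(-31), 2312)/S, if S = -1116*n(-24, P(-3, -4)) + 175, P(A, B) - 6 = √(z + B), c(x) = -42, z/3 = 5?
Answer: -8171699/247876335375 + 453468*√11/82625445125 ≈ -1.4764e-5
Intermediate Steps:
z = 15 (z = 3*5 = 15)
v(J, p) = -53/15 (v(J, p) = 1590*(-1/450) = -53/15)
P(A, B) = 6 + √(15 + B)
n(M, F) = F + F*M (n(M, F) = F*M + F = F + F*M)
S = 154183 + 25668*√11 (S = -1116*(6 + √(15 - 4))*(1 - 24) + 175 = -1116*(6 + √11)*(-23) + 175 = -1116*(-138 - 23*√11) + 175 = (154008 + 25668*√11) + 175 = 154183 + 25668*√11 ≈ 2.3931e+5)
v(c(-31), 2312)/S = -53/(15*(154183 + 25668*√11))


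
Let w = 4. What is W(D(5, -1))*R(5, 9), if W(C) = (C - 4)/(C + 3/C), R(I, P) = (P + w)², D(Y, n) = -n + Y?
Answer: 52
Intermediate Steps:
D(Y, n) = Y - n
R(I, P) = (4 + P)² (R(I, P) = (P + 4)² = (4 + P)²)
W(C) = (-4 + C)/(C + 3/C)
W(D(5, -1))*R(5, 9) = ((5 - 1*(-1))*(-4 + (5 - 1*(-1)))/(3 + (5 - 1*(-1))²))*(4 + 9)² = ((5 + 1)*(-4 + (5 + 1))/(3 + (5 + 1)²))*13² = (6*(-4 + 6)/(3 + 6²))*169 = (6*2/(3 + 36))*169 = (6*2/39)*169 = (6*(1/39)*2)*169 = (4/13)*169 = 52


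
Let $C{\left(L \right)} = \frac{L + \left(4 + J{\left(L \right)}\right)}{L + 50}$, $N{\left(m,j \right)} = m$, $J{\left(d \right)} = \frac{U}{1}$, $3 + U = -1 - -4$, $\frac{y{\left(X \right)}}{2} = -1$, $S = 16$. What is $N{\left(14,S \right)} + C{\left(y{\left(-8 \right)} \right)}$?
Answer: $\frac{337}{24} \approx 14.042$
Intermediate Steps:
$y{\left(X \right)} = -2$ ($y{\left(X \right)} = 2 \left(-1\right) = -2$)
$U = 0$ ($U = -3 - -3 = -3 + \left(-1 + 4\right) = -3 + 3 = 0$)
$J{\left(d \right)} = 0$ ($J{\left(d \right)} = \frac{0}{1} = 0 \cdot 1 = 0$)
$C{\left(L \right)} = \frac{4 + L}{50 + L}$ ($C{\left(L \right)} = \frac{L + \left(4 + 0\right)}{L + 50} = \frac{L + 4}{50 + L} = \frac{4 + L}{50 + L}$)
$N{\left(14,S \right)} + C{\left(y{\left(-8 \right)} \right)} = 14 + \frac{4 - 2}{50 - 2} = 14 + \frac{1}{48} \cdot 2 = 14 + \frac{1}{24} = \frac{337}{24}$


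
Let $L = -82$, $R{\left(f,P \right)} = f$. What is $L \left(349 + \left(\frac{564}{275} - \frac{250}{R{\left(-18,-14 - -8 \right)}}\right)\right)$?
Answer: $- \frac{74064532}{2475} \approx -29925.0$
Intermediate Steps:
$L \left(349 + \left(\frac{564}{275} - \frac{250}{R{\left(-18,-14 - -8 \right)}}\right)\right) = - 82 \left(349 + \left(\frac{564}{275} - \frac{250}{-18}\right)\right) = - 82 \left(349 + \left(564 \cdot \frac{1}{275} - - \frac{125}{9}\right)\right) = - 82 \left(349 + \left(\frac{564}{275} + \frac{125}{9}\right)\right) = - 82 \left(349 + \frac{39451}{2475}\right) = \left(-82\right) \frac{903226}{2475} = - \frac{74064532}{2475}$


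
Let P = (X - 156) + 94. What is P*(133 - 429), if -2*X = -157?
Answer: -4884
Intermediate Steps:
X = 157/2 (X = -1/2*(-157) = 157/2 ≈ 78.500)
P = 33/2 (P = (157/2 - 156) + 94 = -155/2 + 94 = 33/2 ≈ 16.500)
P*(133 - 429) = 33*(133 - 429)/2 = (33/2)*(-296) = -4884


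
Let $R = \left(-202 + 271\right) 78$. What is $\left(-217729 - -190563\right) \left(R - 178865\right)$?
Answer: $4712839178$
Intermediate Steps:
$R = 5382$ ($R = 69 \cdot 78 = 5382$)
$\left(-217729 - -190563\right) \left(R - 178865\right) = \left(-217729 - -190563\right) \left(5382 - 178865\right) = \left(-217729 + \left(-8906 + 199469\right)\right) \left(5382 - 178865\right) = \left(-217729 + 190563\right) \left(5382 - 178865\right) = \left(-27166\right) \left(-173483\right) = 4712839178$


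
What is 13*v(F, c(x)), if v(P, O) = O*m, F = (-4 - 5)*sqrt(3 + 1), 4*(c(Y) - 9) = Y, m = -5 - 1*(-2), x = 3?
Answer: -1521/4 ≈ -380.25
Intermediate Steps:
m = -3 (m = -5 + 2 = -3)
c(Y) = 9 + Y/4
F = -18 (F = -9*sqrt(4) = -9*2 = -18)
v(P, O) = -3*O (v(P, O) = O*(-3) = -3*O)
13*v(F, c(x)) = 13*(-3*(9 + (1/4)*3)) = 13*(-3*(9 + 3/4)) = 13*(-3*39/4) = 13*(-117/4) = -1521/4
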